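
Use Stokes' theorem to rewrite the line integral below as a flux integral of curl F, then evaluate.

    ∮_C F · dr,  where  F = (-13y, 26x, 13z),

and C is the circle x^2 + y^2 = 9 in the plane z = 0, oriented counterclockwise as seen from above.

Let S be the flat disk x^2 + y^2 ≤ 9 in the plane z = 0, with upward unit normal n̂ = ẑ. By Stokes' theorem,

    ∮_C F · dr = ∬_S (∇ × F) · n̂ dS = ∬_D (curl F)_z dA,

where D is the disk x^2 + y^2 ≤ 9.

Compute the curl of F = (-13y, 26x, 13z):
    (∇ × F)_x = ∂F_z/∂y - ∂F_y/∂z = 0,
    (∇ × F)_y = ∂F_x/∂z - ∂F_z/∂x = 0,
    (∇ × F)_z = ∂F_y/∂x - ∂F_x/∂y = 39.

On z = 0, (curl F)_z = 39.

Convert to polar (x = r cos θ, y = r sin θ, dA = r dr dθ); the integrand becomes 39, so

    ∬_D (curl F)_z dA = ∫_0^{2π} ∫_0^{3} (39) · r dr dθ.

Inner (r from 0 to 3): 351/2.
Outer (θ from 0 to 2π): 351π.

Therefore ∮_C F · dr = 351π.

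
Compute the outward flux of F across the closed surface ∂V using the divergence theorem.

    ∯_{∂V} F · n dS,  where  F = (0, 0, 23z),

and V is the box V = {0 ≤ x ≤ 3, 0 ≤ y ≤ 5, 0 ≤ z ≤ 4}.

By the divergence theorem,

    ∯_{∂V} F · n dS = ∭_V (∇ · F) dV.

Compute the divergence:
    ∇ · F = ∂F_x/∂x + ∂F_y/∂y + ∂F_z/∂z = 0 + 0 + 23 = 23.

V is a rectangular box, so dV = dx dy dz with 0 ≤ x ≤ 3, 0 ≤ y ≤ 5, 0 ≤ z ≤ 4.

Integrate (23) over V as an iterated integral:

    ∭_V (∇·F) dV = ∫_0^{3} ∫_0^{5} ∫_0^{4} (23) dz dy dx.

Inner (z from 0 to 4): 92.
Middle (y from 0 to 5): 460.
Outer (x from 0 to 3): 1380.

Therefore ∯_{∂V} F · n dS = 1380.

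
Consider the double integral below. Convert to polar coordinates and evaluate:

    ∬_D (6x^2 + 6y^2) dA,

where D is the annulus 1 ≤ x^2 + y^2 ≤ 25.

The region D is 1 ≤ r ≤ 5, 0 ≤ θ ≤ 2π in polar coordinates, where x = r cos(θ), y = r sin(θ), and dA = r dr dθ.

Under the substitution, the integrand becomes 6r^2, so

    ∬_D (6x^2 + 6y^2) dA = ∫_{0}^{2π} ∫_{1}^{5} (6r^2) · r dr dθ.

Inner integral (in r): ∫_{1}^{5} (6r^2) · r dr = 936.

Outer integral (in θ): ∫_{0}^{2π} (936) dθ = 1872π.

Therefore ∬_D (6x^2 + 6y^2) dA = 1872π.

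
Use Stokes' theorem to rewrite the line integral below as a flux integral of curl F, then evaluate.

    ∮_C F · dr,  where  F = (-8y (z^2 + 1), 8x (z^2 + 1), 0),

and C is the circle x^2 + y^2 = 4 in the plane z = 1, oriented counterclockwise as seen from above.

Let S be the flat disk x^2 + y^2 ≤ 4 in the plane z = 1, with upward unit normal n̂ = ẑ. By Stokes' theorem,

    ∮_C F · dr = ∬_S (∇ × F) · n̂ dS = ∬_D (curl F)_z dA,

where D is the disk x^2 + y^2 ≤ 4.

Compute the curl of F = (-8y (z^2 + 1), 8x (z^2 + 1), 0):
    (∇ × F)_x = ∂F_z/∂y - ∂F_y/∂z = -16x z,
    (∇ × F)_y = ∂F_x/∂z - ∂F_z/∂x = -16y z,
    (∇ × F)_z = ∂F_y/∂x - ∂F_x/∂y = 16z^2 + 16.

On z = 1, (curl F)_z = 32.

Convert to polar (x = r cos θ, y = r sin θ, dA = r dr dθ); the integrand becomes 32, so

    ∬_D (curl F)_z dA = ∫_0^{2π} ∫_0^{2} (32) · r dr dθ.

Inner (r from 0 to 2): 64.
Outer (θ from 0 to 2π): 128π.

Therefore ∮_C F · dr = 128π.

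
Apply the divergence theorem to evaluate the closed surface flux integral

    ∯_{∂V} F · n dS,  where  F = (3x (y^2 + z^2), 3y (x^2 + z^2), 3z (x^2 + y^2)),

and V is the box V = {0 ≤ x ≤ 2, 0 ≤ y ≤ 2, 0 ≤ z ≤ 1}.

By the divergence theorem,

    ∯_{∂V} F · n dS = ∭_V (∇ · F) dV.

Compute the divergence:
    ∇ · F = ∂F_x/∂x + ∂F_y/∂y + ∂F_z/∂z = 3y^2 + 3z^2 + 3x^2 + 3z^2 + 3x^2 + 3y^2 = 6x^2 + 6y^2 + 6z^2.

V is a rectangular box, so dV = dx dy dz with 0 ≤ x ≤ 2, 0 ≤ y ≤ 2, 0 ≤ z ≤ 1.

Integrate (6x^2 + 6y^2 + 6z^2) over V as an iterated integral:

    ∭_V (∇·F) dV = ∫_0^{2} ∫_0^{2} ∫_0^{1} (6x^2 + 6y^2 + 6z^2) dz dy dx.

Inner (z from 0 to 1): 6x^2 + 6y^2 + 2.
Middle (y from 0 to 2): 12x^2 + 20.
Outer (x from 0 to 2): 72.

Therefore ∯_{∂V} F · n dS = 72.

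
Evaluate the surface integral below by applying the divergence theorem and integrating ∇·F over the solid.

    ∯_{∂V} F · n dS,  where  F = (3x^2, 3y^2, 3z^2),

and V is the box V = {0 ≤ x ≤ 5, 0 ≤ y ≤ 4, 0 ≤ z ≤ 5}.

By the divergence theorem,

    ∯_{∂V} F · n dS = ∭_V (∇ · F) dV.

Compute the divergence:
    ∇ · F = ∂F_x/∂x + ∂F_y/∂y + ∂F_z/∂z = 6x + 6y + 6z.

V is a rectangular box, so dV = dx dy dz with 0 ≤ x ≤ 5, 0 ≤ y ≤ 4, 0 ≤ z ≤ 5.

Integrate (6x + 6y + 6z) over V as an iterated integral:

    ∭_V (∇·F) dV = ∫_0^{5} ∫_0^{4} ∫_0^{5} (6x + 6y + 6z) dz dy dx.

Inner (z from 0 to 5): 30x + 30y + 75.
Middle (y from 0 to 4): 120x + 540.
Outer (x from 0 to 5): 4200.

Therefore ∯_{∂V} F · n dS = 4200.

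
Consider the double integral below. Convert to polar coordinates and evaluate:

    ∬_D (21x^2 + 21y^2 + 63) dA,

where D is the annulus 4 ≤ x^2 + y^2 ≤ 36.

The region D is 2 ≤ r ≤ 6, 0 ≤ θ ≤ 2π in polar coordinates, where x = r cos(θ), y = r sin(θ), and dA = r dr dθ.

Under the substitution, the integrand becomes 21r^2 + 63, so

    ∬_D (21x^2 + 21y^2 + 63) dA = ∫_{0}^{2π} ∫_{2}^{6} (21r^2 + 63) · r dr dθ.

Inner integral (in r): ∫_{2}^{6} (21r^2 + 63) · r dr = 7728.

Outer integral (in θ): ∫_{0}^{2π} (7728) dθ = 15456π.

Therefore ∬_D (21x^2 + 21y^2 + 63) dA = 15456π.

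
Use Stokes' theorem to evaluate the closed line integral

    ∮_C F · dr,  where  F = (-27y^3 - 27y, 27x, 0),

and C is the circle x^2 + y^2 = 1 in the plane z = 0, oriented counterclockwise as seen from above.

Let S be the flat disk x^2 + y^2 ≤ 1 in the plane z = 0, with upward unit normal n̂ = ẑ. By Stokes' theorem,

    ∮_C F · dr = ∬_S (∇ × F) · n̂ dS = ∬_D (curl F)_z dA,

where D is the disk x^2 + y^2 ≤ 1.

Compute the curl of F = (-27y^3 - 27y, 27x, 0):
    (∇ × F)_x = ∂F_z/∂y - ∂F_y/∂z = 0,
    (∇ × F)_y = ∂F_x/∂z - ∂F_z/∂x = 0,
    (∇ × F)_z = ∂F_y/∂x - ∂F_x/∂y = 81y^2 + 54.

On z = 0, (curl F)_z = 81y^2 + 54.

Convert to polar (x = r cos θ, y = r sin θ, dA = r dr dθ); the integrand becomes 81r^2sin(θ)^2 + 54, so

    ∬_D (curl F)_z dA = ∫_0^{2π} ∫_0^{1} (81r^2sin(θ)^2 + 54) · r dr dθ.

Inner (r from 0 to 1): 81sin(θ)^2/4 + 27.
Outer (θ from 0 to 2π): 297π/4.

Therefore ∮_C F · dr = 297π/4.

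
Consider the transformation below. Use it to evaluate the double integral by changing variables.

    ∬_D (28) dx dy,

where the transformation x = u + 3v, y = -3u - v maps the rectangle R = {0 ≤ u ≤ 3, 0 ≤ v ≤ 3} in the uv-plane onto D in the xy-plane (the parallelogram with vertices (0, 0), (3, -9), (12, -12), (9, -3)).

Compute the Jacobian determinant of (x, y) with respect to (u, v):

    ∂(x,y)/∂(u,v) = | 1  3 | = (1)(-1) - (3)(-3) = 8.
                   | -3  -1 |

Its absolute value is |J| = 8 (the area scaling factor).

Substituting x = u + 3v, y = -3u - v into the integrand,

    28 → 28,

so the integral becomes

    ∬_R (28) · |J| du dv = ∫_0^3 ∫_0^3 (224) dv du.

Inner (v): 672.
Outer (u): 2016.

Therefore ∬_D (28) dx dy = 2016.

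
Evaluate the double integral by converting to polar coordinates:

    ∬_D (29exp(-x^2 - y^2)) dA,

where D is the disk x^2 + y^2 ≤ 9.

The region D is 0 ≤ r ≤ 3, 0 ≤ θ ≤ 2π in polar coordinates, where x = r cos(θ), y = r sin(θ), and dA = r dr dθ.

Under the substitution, the integrand becomes 29exp(-r^2), so

    ∬_D (29exp(-x^2 - y^2)) dA = ∫_{0}^{2π} ∫_{0}^{3} (29exp(-r^2)) · r dr dθ.

Inner integral (in r): ∫_{0}^{3} (29exp(-r^2)) · r dr = 29/2 - 29exp(-9)/2.

Outer integral (in θ): ∫_{0}^{2π} (29/2 - 29exp(-9)/2) dθ = -29π exp(-9) + 29π.

Therefore ∬_D (29exp(-x^2 - y^2)) dA = -29π exp(-9) + 29π.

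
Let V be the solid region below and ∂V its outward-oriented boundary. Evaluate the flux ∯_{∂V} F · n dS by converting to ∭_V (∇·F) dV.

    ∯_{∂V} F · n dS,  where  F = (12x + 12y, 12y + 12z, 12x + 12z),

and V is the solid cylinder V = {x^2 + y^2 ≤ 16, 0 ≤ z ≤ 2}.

By the divergence theorem,

    ∯_{∂V} F · n dS = ∭_V (∇ · F) dV.

Compute the divergence:
    ∇ · F = ∂F_x/∂x + ∂F_y/∂y + ∂F_z/∂z = 12 + 12 + 12 = 36.

In cylindrical coordinates, x = r cos(θ), y = r sin(θ), z = z, dV = r dr dθ dz, with 0 ≤ r ≤ 4, 0 ≤ θ ≤ 2π, 0 ≤ z ≤ 2.

The integrand, after substitution and multiplying by the volume element, becomes (36) · r, so

    ∭_V (∇·F) dV = ∫_0^{2π} ∫_0^{4} ∫_0^{2} (36) · r dz dr dθ.

Inner (z from 0 to 2): 72r.
Middle (r from 0 to 4): 576.
Outer (θ from 0 to 2π): 1152π.

Therefore ∯_{∂V} F · n dS = 1152π.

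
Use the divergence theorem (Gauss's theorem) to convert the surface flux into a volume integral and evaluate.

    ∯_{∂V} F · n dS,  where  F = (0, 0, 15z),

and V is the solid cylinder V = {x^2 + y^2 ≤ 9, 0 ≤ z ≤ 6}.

By the divergence theorem,

    ∯_{∂V} F · n dS = ∭_V (∇ · F) dV.

Compute the divergence:
    ∇ · F = ∂F_x/∂x + ∂F_y/∂y + ∂F_z/∂z = 0 + 0 + 15 = 15.

In cylindrical coordinates, x = r cos(θ), y = r sin(θ), z = z, dV = r dr dθ dz, with 0 ≤ r ≤ 3, 0 ≤ θ ≤ 2π, 0 ≤ z ≤ 6.

The integrand, after substitution and multiplying by the volume element, becomes (15) · r, so

    ∭_V (∇·F) dV = ∫_0^{2π} ∫_0^{3} ∫_0^{6} (15) · r dz dr dθ.

Inner (z from 0 to 6): 90r.
Middle (r from 0 to 3): 405.
Outer (θ from 0 to 2π): 810π.

Therefore ∯_{∂V} F · n dS = 810π.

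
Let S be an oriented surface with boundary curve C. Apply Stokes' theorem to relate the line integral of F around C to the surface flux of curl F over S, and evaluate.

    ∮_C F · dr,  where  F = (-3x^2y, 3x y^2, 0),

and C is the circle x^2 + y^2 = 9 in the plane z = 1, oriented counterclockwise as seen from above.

Let S be the flat disk x^2 + y^2 ≤ 9 in the plane z = 1, with upward unit normal n̂ = ẑ. By Stokes' theorem,

    ∮_C F · dr = ∬_S (∇ × F) · n̂ dS = ∬_D (curl F)_z dA,

where D is the disk x^2 + y^2 ≤ 9.

Compute the curl of F = (-3x^2y, 3x y^2, 0):
    (∇ × F)_x = ∂F_z/∂y - ∂F_y/∂z = 0,
    (∇ × F)_y = ∂F_x/∂z - ∂F_z/∂x = 0,
    (∇ × F)_z = ∂F_y/∂x - ∂F_x/∂y = 3x^2 + 3y^2.

On z = 1, (curl F)_z = 3x^2 + 3y^2.

Convert to polar (x = r cos θ, y = r sin θ, dA = r dr dθ); the integrand becomes 3r^2, so

    ∬_D (curl F)_z dA = ∫_0^{2π} ∫_0^{3} (3r^2) · r dr dθ.

Inner (r from 0 to 3): 243/4.
Outer (θ from 0 to 2π): 243π/2.

Therefore ∮_C F · dr = 243π/2.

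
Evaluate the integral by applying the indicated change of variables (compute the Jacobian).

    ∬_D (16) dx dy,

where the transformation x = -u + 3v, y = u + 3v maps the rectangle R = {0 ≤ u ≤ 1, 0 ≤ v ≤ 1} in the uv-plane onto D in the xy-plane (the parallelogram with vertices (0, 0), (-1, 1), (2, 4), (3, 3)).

Compute the Jacobian determinant of (x, y) with respect to (u, v):

    ∂(x,y)/∂(u,v) = | -1  3 | = (-1)(3) - (3)(1) = -6.
                   | 1  3 |

Its absolute value is |J| = 6 (the area scaling factor).

Substituting x = -u + 3v, y = u + 3v into the integrand,

    16 → 16,

so the integral becomes

    ∬_R (16) · |J| du dv = ∫_0^1 ∫_0^1 (96) dv du.

Inner (v): 96.
Outer (u): 96.

Therefore ∬_D (16) dx dy = 96.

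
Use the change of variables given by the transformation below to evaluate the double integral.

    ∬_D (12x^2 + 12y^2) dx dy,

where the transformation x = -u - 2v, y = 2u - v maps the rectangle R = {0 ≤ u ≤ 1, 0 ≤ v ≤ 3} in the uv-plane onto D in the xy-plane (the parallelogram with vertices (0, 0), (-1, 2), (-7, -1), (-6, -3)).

Compute the Jacobian determinant of (x, y) with respect to (u, v):

    ∂(x,y)/∂(u,v) = | -1  -2 | = (-1)(-1) - (-2)(2) = 5.
                   | 2  -1 |

Its absolute value is |J| = 5 (the area scaling factor).

Substituting x = -u - 2v, y = 2u - v into the integrand,

    12x^2 + 12y^2 → 60u^2 + 60v^2,

so the integral becomes

    ∬_R (60u^2 + 60v^2) · |J| du dv = ∫_0^1 ∫_0^3 (300u^2 + 300v^2) dv du.

Inner (v): 900u^2 + 2700.
Outer (u): 3000.

Therefore ∬_D (12x^2 + 12y^2) dx dy = 3000.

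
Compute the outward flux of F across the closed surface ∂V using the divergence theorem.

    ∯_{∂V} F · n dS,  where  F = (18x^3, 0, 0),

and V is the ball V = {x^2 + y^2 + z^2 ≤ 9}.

By the divergence theorem,

    ∯_{∂V} F · n dS = ∭_V (∇ · F) dV.

Compute the divergence:
    ∇ · F = ∂F_x/∂x + ∂F_y/∂y + ∂F_z/∂z = 54x^2 + 0 + 0 = 54x^2.

In spherical coordinates, x = ρ sin(φ) cos(θ), y = ρ sin(φ) sin(θ), z = ρ cos(φ), dV = ρ^2 sin(φ) dρ dφ dθ, with 0 ≤ ρ ≤ 3, 0 ≤ φ ≤ π, 0 ≤ θ ≤ 2π.

The integrand, after substitution and multiplying by the volume element, becomes (54ρ^2sin(φ)^2cos(θ)^2) · ρ^2 sin(φ), so

    ∭_V (∇·F) dV = ∫_0^{2π} ∫_0^{π} ∫_0^{3} (54ρ^2sin(φ)^2cos(θ)^2) · ρ^2 sin(φ) dρ dφ dθ.

Inner (ρ from 0 to 3): 13122sin(φ)^3cos(θ)^2/5.
Middle (φ from 0 to π): 17496cos(θ)^2/5.
Outer (θ from 0 to 2π): 17496π/5.

Therefore ∯_{∂V} F · n dS = 17496π/5.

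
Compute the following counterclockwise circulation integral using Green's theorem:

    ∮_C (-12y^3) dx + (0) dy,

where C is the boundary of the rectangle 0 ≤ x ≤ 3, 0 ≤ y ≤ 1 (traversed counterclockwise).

Green's theorem converts the closed line integral into a double integral over the enclosed region D:

    ∮_C P dx + Q dy = ∬_D (∂Q/∂x - ∂P/∂y) dA.

Here P = -12y^3, Q = 0, so

    ∂Q/∂x = 0,    ∂P/∂y = -36y^2,
    ∂Q/∂x - ∂P/∂y = 36y^2.

D is the region 0 ≤ x ≤ 3, 0 ≤ y ≤ 1. Evaluating the double integral:

    ∬_D (36y^2) dA = ∫_0^{3} ∫_0^{1} (36y^2) dy dx.

Inner (y from 0 to 1): 12.
Outer (x from 0 to 3): 36.

Therefore ∮_C P dx + Q dy = 36.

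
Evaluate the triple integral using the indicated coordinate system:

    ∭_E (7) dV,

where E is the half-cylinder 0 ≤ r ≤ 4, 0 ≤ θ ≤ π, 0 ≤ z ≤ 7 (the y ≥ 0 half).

In cylindrical coordinates, x = r cos(θ), y = r sin(θ), z = z, and dV = r dr dθ dz.

The integrand becomes 7, so

    ∭_E (7) dV = ∫_{0}^{π} ∫_{0}^{4} ∫_{0}^{7} (7) · r dz dr dθ.

Inner (z): 49r.
Middle (r from 0 to 4): 392.
Outer (θ): 392π.

Therefore the triple integral equals 392π.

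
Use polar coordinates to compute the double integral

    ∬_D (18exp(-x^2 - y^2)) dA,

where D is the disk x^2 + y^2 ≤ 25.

The region D is 0 ≤ r ≤ 5, 0 ≤ θ ≤ 2π in polar coordinates, where x = r cos(θ), y = r sin(θ), and dA = r dr dθ.

Under the substitution, the integrand becomes 18exp(-r^2), so

    ∬_D (18exp(-x^2 - y^2)) dA = ∫_{0}^{2π} ∫_{0}^{5} (18exp(-r^2)) · r dr dθ.

Inner integral (in r): ∫_{0}^{5} (18exp(-r^2)) · r dr = 9 - 9exp(-25).

Outer integral (in θ): ∫_{0}^{2π} (9 - 9exp(-25)) dθ = -18π exp(-25) + 18π.

Therefore ∬_D (18exp(-x^2 - y^2)) dA = -18π exp(-25) + 18π.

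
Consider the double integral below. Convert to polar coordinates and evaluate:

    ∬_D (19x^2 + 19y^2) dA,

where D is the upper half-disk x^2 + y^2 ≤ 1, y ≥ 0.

The region D is 0 ≤ r ≤ 1, 0 ≤ θ ≤ π in polar coordinates, where x = r cos(θ), y = r sin(θ), and dA = r dr dθ.

Under the substitution, the integrand becomes 19r^2, so

    ∬_D (19x^2 + 19y^2) dA = ∫_{0}^{π} ∫_{0}^{1} (19r^2) · r dr dθ.

Inner integral (in r): ∫_{0}^{1} (19r^2) · r dr = 19/4.

Outer integral (in θ): ∫_{0}^{π} (19/4) dθ = 19π/4.

Therefore ∬_D (19x^2 + 19y^2) dA = 19π/4.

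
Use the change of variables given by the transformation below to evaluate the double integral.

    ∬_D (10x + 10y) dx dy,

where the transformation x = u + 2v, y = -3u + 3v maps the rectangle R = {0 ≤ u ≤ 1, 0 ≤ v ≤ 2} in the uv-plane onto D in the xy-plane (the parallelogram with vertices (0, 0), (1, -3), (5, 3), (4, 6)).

Compute the Jacobian determinant of (x, y) with respect to (u, v):

    ∂(x,y)/∂(u,v) = | 1  2 | = (1)(3) - (2)(-3) = 9.
                   | -3  3 |

Its absolute value is |J| = 9 (the area scaling factor).

Substituting x = u + 2v, y = -3u + 3v into the integrand,

    10x + 10y → -20u + 50v,

so the integral becomes

    ∬_R (-20u + 50v) · |J| du dv = ∫_0^1 ∫_0^2 (-180u + 450v) dv du.

Inner (v): 900 - 360u.
Outer (u): 720.

Therefore ∬_D (10x + 10y) dx dy = 720.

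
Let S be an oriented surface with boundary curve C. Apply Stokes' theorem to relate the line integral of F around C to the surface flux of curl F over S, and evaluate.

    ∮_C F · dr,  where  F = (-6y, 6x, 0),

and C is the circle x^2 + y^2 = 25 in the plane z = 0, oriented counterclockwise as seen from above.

Let S be the flat disk x^2 + y^2 ≤ 25 in the plane z = 0, with upward unit normal n̂ = ẑ. By Stokes' theorem,

    ∮_C F · dr = ∬_S (∇ × F) · n̂ dS = ∬_D (curl F)_z dA,

where D is the disk x^2 + y^2 ≤ 25.

Compute the curl of F = (-6y, 6x, 0):
    (∇ × F)_x = ∂F_z/∂y - ∂F_y/∂z = 0,
    (∇ × F)_y = ∂F_x/∂z - ∂F_z/∂x = 0,
    (∇ × F)_z = ∂F_y/∂x - ∂F_x/∂y = 12.

On z = 0, (curl F)_z = 12.

Convert to polar (x = r cos θ, y = r sin θ, dA = r dr dθ); the integrand becomes 12, so

    ∬_D (curl F)_z dA = ∫_0^{2π} ∫_0^{5} (12) · r dr dθ.

Inner (r from 0 to 5): 150.
Outer (θ from 0 to 2π): 300π.

Therefore ∮_C F · dr = 300π.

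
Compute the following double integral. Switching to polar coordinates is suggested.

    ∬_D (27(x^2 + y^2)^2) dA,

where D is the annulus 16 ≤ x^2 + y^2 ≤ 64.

The region D is 4 ≤ r ≤ 8, 0 ≤ θ ≤ 2π in polar coordinates, where x = r cos(θ), y = r sin(θ), and dA = r dr dθ.

Under the substitution, the integrand becomes 27r^4, so

    ∬_D (27(x^2 + y^2)^2) dA = ∫_{0}^{2π} ∫_{4}^{8} (27r^4) · r dr dθ.

Inner integral (in r): ∫_{4}^{8} (27r^4) · r dr = 1161216.

Outer integral (in θ): ∫_{0}^{2π} (1161216) dθ = 2322432π.

Therefore ∬_D (27(x^2 + y^2)^2) dA = 2322432π.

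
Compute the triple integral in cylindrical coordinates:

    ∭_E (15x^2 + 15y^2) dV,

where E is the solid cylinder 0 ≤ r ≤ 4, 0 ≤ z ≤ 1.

In cylindrical coordinates, x = r cos(θ), y = r sin(θ), z = z, and dV = r dr dθ dz.

The integrand becomes 15r^2, so

    ∭_E (15x^2 + 15y^2) dV = ∫_{0}^{2π} ∫_{0}^{4} ∫_{0}^{1} (15r^2) · r dz dr dθ.

Inner (z): 15r^3.
Middle (r from 0 to 4): 960.
Outer (θ): 1920π.

Therefore the triple integral equals 1920π.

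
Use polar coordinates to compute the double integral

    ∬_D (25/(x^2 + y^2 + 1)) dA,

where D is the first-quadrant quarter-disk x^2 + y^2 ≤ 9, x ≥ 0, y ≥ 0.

The region D is 0 ≤ r ≤ 3, 0 ≤ θ ≤ π/2 in polar coordinates, where x = r cos(θ), y = r sin(θ), and dA = r dr dθ.

Under the substitution, the integrand becomes 25/(r^2 + 1), so

    ∬_D (25/(x^2 + y^2 + 1)) dA = ∫_{0}^{π/2} ∫_{0}^{3} (25/(r^2 + 1)) · r dr dθ.

Inner integral (in r): ∫_{0}^{3} (25/(r^2 + 1)) · r dr = 25log(10)/2.

Outer integral (in θ): ∫_{0}^{π/2} (25log(10)/2) dθ = 25π log(10)/4.

Therefore ∬_D (25/(x^2 + y^2 + 1)) dA = 25π log(10)/4.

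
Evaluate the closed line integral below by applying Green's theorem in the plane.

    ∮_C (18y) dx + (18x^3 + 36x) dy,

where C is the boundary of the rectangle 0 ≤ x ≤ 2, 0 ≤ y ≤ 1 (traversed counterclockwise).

Green's theorem converts the closed line integral into a double integral over the enclosed region D:

    ∮_C P dx + Q dy = ∬_D (∂Q/∂x - ∂P/∂y) dA.

Here P = 18y, Q = 18x^3 + 36x, so

    ∂Q/∂x = 54x^2 + 36,    ∂P/∂y = 18,
    ∂Q/∂x - ∂P/∂y = 54x^2 + 18.

D is the region 0 ≤ x ≤ 2, 0 ≤ y ≤ 1. Evaluating the double integral:

    ∬_D (54x^2 + 18) dA = ∫_0^{2} ∫_0^{1} (54x^2 + 18) dy dx.

Inner (y from 0 to 1): 54x^2 + 18.
Outer (x from 0 to 2): 180.

Therefore ∮_C P dx + Q dy = 180.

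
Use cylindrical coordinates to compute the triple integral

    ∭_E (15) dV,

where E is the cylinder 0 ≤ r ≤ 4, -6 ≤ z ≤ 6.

In cylindrical coordinates, x = r cos(θ), y = r sin(θ), z = z, and dV = r dr dθ dz.

The integrand becomes 15, so

    ∭_E (15) dV = ∫_{0}^{2π} ∫_{0}^{4} ∫_{-6}^{6} (15) · r dz dr dθ.

Inner (z): 180r.
Middle (r from 0 to 4): 1440.
Outer (θ): 2880π.

Therefore the triple integral equals 2880π.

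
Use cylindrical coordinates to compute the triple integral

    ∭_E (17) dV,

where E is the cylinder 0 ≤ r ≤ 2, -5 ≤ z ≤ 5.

In cylindrical coordinates, x = r cos(θ), y = r sin(θ), z = z, and dV = r dr dθ dz.

The integrand becomes 17, so

    ∭_E (17) dV = ∫_{0}^{2π} ∫_{0}^{2} ∫_{-5}^{5} (17) · r dz dr dθ.

Inner (z): 170r.
Middle (r from 0 to 2): 340.
Outer (θ): 680π.

Therefore the triple integral equals 680π.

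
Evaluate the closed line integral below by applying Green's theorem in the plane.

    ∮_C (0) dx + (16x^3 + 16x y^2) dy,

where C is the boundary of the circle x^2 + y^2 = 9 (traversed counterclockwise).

Green's theorem converts the closed line integral into a double integral over the enclosed region D:

    ∮_C P dx + Q dy = ∬_D (∂Q/∂x - ∂P/∂y) dA.

Here P = 0, Q = 16x^3 + 16x y^2, so

    ∂Q/∂x = 48x^2 + 16y^2,    ∂P/∂y = 0,
    ∂Q/∂x - ∂P/∂y = 48x^2 + 16y^2.

D is the region x^2 + y^2 ≤ 9. Evaluating the double integral:

In polar coordinates (x = r cos θ, y = r sin θ, dA = r dr dθ) the integrand becomes 16r^2(cos(2θ) + 2), so

    ∬_D (48x^2 + 16y^2) dA = ∫_0^{2π} ∫_0^{3} (16r^2(cos(2θ) + 2)) · r dr dθ.

Inner (r from 0 to 3): 324cos(2θ) + 648.
Outer (θ from 0 to 2π): 1296π.

Therefore ∮_C P dx + Q dy = 1296π.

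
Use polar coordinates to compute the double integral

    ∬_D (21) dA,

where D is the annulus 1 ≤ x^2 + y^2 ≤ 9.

The region D is 1 ≤ r ≤ 3, 0 ≤ θ ≤ 2π in polar coordinates, where x = r cos(θ), y = r sin(θ), and dA = r dr dθ.

Under the substitution, the integrand becomes 21, so

    ∬_D (21) dA = ∫_{0}^{2π} ∫_{1}^{3} (21) · r dr dθ.

Inner integral (in r): ∫_{1}^{3} (21) · r dr = 84.

Outer integral (in θ): ∫_{0}^{2π} (84) dθ = 168π.

Therefore ∬_D (21) dA = 168π.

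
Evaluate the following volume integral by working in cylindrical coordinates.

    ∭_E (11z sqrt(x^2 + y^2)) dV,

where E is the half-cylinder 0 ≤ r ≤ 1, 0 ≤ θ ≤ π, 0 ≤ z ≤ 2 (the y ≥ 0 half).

In cylindrical coordinates, x = r cos(θ), y = r sin(θ), z = z, and dV = r dr dθ dz.

The integrand becomes 11r z, so

    ∭_E (11z sqrt(x^2 + y^2)) dV = ∫_{0}^{π} ∫_{0}^{1} ∫_{0}^{2} (11r z) · r dz dr dθ.

Inner (z): 22r^2.
Middle (r from 0 to 1): 22/3.
Outer (θ): 22π/3.

Therefore the triple integral equals 22π/3.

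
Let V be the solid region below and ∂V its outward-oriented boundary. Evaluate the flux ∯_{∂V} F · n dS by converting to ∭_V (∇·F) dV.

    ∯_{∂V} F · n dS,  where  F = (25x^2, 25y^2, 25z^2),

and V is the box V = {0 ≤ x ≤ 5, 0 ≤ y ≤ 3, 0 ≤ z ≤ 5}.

By the divergence theorem,

    ∯_{∂V} F · n dS = ∭_V (∇ · F) dV.

Compute the divergence:
    ∇ · F = ∂F_x/∂x + ∂F_y/∂y + ∂F_z/∂z = 50x + 50y + 50z.

V is a rectangular box, so dV = dx dy dz with 0 ≤ x ≤ 5, 0 ≤ y ≤ 3, 0 ≤ z ≤ 5.

Integrate (50x + 50y + 50z) over V as an iterated integral:

    ∭_V (∇·F) dV = ∫_0^{5} ∫_0^{3} ∫_0^{5} (50x + 50y + 50z) dz dy dx.

Inner (z from 0 to 5): 250x + 250y + 625.
Middle (y from 0 to 3): 750x + 3000.
Outer (x from 0 to 5): 24375.

Therefore ∯_{∂V} F · n dS = 24375.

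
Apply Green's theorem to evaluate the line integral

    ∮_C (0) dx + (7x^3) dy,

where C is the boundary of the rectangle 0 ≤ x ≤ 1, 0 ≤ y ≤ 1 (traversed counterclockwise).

Green's theorem converts the closed line integral into a double integral over the enclosed region D:

    ∮_C P dx + Q dy = ∬_D (∂Q/∂x - ∂P/∂y) dA.

Here P = 0, Q = 7x^3, so

    ∂Q/∂x = 21x^2,    ∂P/∂y = 0,
    ∂Q/∂x - ∂P/∂y = 21x^2.

D is the region 0 ≤ x ≤ 1, 0 ≤ y ≤ 1. Evaluating the double integral:

    ∬_D (21x^2) dA = ∫_0^{1} ∫_0^{1} (21x^2) dy dx.

Inner (y from 0 to 1): 21x^2.
Outer (x from 0 to 1): 7.

Therefore ∮_C P dx + Q dy = 7.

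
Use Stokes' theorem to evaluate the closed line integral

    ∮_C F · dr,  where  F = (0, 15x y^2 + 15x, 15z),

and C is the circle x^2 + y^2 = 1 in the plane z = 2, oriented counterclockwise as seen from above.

Let S be the flat disk x^2 + y^2 ≤ 1 in the plane z = 2, with upward unit normal n̂ = ẑ. By Stokes' theorem,

    ∮_C F · dr = ∬_S (∇ × F) · n̂ dS = ∬_D (curl F)_z dA,

where D is the disk x^2 + y^2 ≤ 1.

Compute the curl of F = (0, 15x y^2 + 15x, 15z):
    (∇ × F)_x = ∂F_z/∂y - ∂F_y/∂z = 0,
    (∇ × F)_y = ∂F_x/∂z - ∂F_z/∂x = 0,
    (∇ × F)_z = ∂F_y/∂x - ∂F_x/∂y = 15y^2 + 15.

On z = 2, (curl F)_z = 15y^2 + 15.

Convert to polar (x = r cos θ, y = r sin θ, dA = r dr dθ); the integrand becomes 15r^2sin(θ)^2 + 15, so

    ∬_D (curl F)_z dA = ∫_0^{2π} ∫_0^{1} (15r^2sin(θ)^2 + 15) · r dr dθ.

Inner (r from 0 to 1): 15sin(θ)^2/4 + 15/2.
Outer (θ from 0 to 2π): 75π/4.

Therefore ∮_C F · dr = 75π/4.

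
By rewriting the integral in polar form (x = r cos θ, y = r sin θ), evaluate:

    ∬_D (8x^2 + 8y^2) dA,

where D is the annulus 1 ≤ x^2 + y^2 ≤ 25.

The region D is 1 ≤ r ≤ 5, 0 ≤ θ ≤ 2π in polar coordinates, where x = r cos(θ), y = r sin(θ), and dA = r dr dθ.

Under the substitution, the integrand becomes 8r^2, so

    ∬_D (8x^2 + 8y^2) dA = ∫_{0}^{2π} ∫_{1}^{5} (8r^2) · r dr dθ.

Inner integral (in r): ∫_{1}^{5} (8r^2) · r dr = 1248.

Outer integral (in θ): ∫_{0}^{2π} (1248) dθ = 2496π.

Therefore ∬_D (8x^2 + 8y^2) dA = 2496π.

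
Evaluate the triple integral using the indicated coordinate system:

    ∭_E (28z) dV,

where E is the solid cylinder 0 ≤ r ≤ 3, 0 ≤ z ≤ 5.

In cylindrical coordinates, x = r cos(θ), y = r sin(θ), z = z, and dV = r dr dθ dz.

The integrand becomes 28z, so

    ∭_E (28z) dV = ∫_{0}^{2π} ∫_{0}^{3} ∫_{0}^{5} (28z) · r dz dr dθ.

Inner (z): 350r.
Middle (r from 0 to 3): 1575.
Outer (θ): 3150π.

Therefore the triple integral equals 3150π.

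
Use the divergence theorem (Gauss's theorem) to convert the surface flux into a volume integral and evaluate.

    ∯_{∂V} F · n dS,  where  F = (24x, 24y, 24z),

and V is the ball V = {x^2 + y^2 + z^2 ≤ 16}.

By the divergence theorem,

    ∯_{∂V} F · n dS = ∭_V (∇ · F) dV.

Compute the divergence:
    ∇ · F = ∂F_x/∂x + ∂F_y/∂y + ∂F_z/∂z = 24 + 24 + 24 = 72.

In spherical coordinates, x = ρ sin(φ) cos(θ), y = ρ sin(φ) sin(θ), z = ρ cos(φ), dV = ρ^2 sin(φ) dρ dφ dθ, with 0 ≤ ρ ≤ 4, 0 ≤ φ ≤ π, 0 ≤ θ ≤ 2π.

The integrand, after substitution and multiplying by the volume element, becomes (72) · ρ^2 sin(φ), so

    ∭_V (∇·F) dV = ∫_0^{2π} ∫_0^{π} ∫_0^{4} (72) · ρ^2 sin(φ) dρ dφ dθ.

Inner (ρ from 0 to 4): 1536sin(φ).
Middle (φ from 0 to π): 3072.
Outer (θ from 0 to 2π): 6144π.

Therefore ∯_{∂V} F · n dS = 6144π.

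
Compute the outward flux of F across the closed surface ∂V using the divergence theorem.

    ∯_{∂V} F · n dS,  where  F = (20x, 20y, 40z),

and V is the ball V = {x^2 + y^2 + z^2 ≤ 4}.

By the divergence theorem,

    ∯_{∂V} F · n dS = ∭_V (∇ · F) dV.

Compute the divergence:
    ∇ · F = ∂F_x/∂x + ∂F_y/∂y + ∂F_z/∂z = 20 + 20 + 40 = 80.

In spherical coordinates, x = ρ sin(φ) cos(θ), y = ρ sin(φ) sin(θ), z = ρ cos(φ), dV = ρ^2 sin(φ) dρ dφ dθ, with 0 ≤ ρ ≤ 2, 0 ≤ φ ≤ π, 0 ≤ θ ≤ 2π.

The integrand, after substitution and multiplying by the volume element, becomes (80) · ρ^2 sin(φ), so

    ∭_V (∇·F) dV = ∫_0^{2π} ∫_0^{π} ∫_0^{2} (80) · ρ^2 sin(φ) dρ dφ dθ.

Inner (ρ from 0 to 2): 640sin(φ)/3.
Middle (φ from 0 to π): 1280/3.
Outer (θ from 0 to 2π): 2560π/3.

Therefore ∯_{∂V} F · n dS = 2560π/3.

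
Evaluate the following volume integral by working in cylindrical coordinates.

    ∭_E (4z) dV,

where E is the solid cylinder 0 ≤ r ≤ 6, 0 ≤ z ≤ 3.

In cylindrical coordinates, x = r cos(θ), y = r sin(θ), z = z, and dV = r dr dθ dz.

The integrand becomes 4z, so

    ∭_E (4z) dV = ∫_{0}^{2π} ∫_{0}^{6} ∫_{0}^{3} (4z) · r dz dr dθ.

Inner (z): 18r.
Middle (r from 0 to 6): 324.
Outer (θ): 648π.

Therefore the triple integral equals 648π.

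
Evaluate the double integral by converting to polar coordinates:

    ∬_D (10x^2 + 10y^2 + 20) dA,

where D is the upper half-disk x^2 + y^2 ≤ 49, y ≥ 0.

The region D is 0 ≤ r ≤ 7, 0 ≤ θ ≤ π in polar coordinates, where x = r cos(θ), y = r sin(θ), and dA = r dr dθ.

Under the substitution, the integrand becomes 10r^2 + 20, so

    ∬_D (10x^2 + 10y^2 + 20) dA = ∫_{0}^{π} ∫_{0}^{7} (10r^2 + 20) · r dr dθ.

Inner integral (in r): ∫_{0}^{7} (10r^2 + 20) · r dr = 12985/2.

Outer integral (in θ): ∫_{0}^{π} (12985/2) dθ = 12985π/2.

Therefore ∬_D (10x^2 + 10y^2 + 20) dA = 12985π/2.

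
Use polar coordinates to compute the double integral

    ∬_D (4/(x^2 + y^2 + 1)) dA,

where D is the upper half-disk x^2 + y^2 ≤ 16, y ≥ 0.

The region D is 0 ≤ r ≤ 4, 0 ≤ θ ≤ π in polar coordinates, where x = r cos(θ), y = r sin(θ), and dA = r dr dθ.

Under the substitution, the integrand becomes 4/(r^2 + 1), so

    ∬_D (4/(x^2 + y^2 + 1)) dA = ∫_{0}^{π} ∫_{0}^{4} (4/(r^2 + 1)) · r dr dθ.

Inner integral (in r): ∫_{0}^{4} (4/(r^2 + 1)) · r dr = log(289).

Outer integral (in θ): ∫_{0}^{π} (log(289)) dθ = log(289^π).

Therefore ∬_D (4/(x^2 + y^2 + 1)) dA = log(289^π).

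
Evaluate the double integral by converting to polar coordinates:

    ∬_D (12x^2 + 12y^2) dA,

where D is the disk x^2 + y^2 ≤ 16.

The region D is 0 ≤ r ≤ 4, 0 ≤ θ ≤ 2π in polar coordinates, where x = r cos(θ), y = r sin(θ), and dA = r dr dθ.

Under the substitution, the integrand becomes 12r^2, so

    ∬_D (12x^2 + 12y^2) dA = ∫_{0}^{2π} ∫_{0}^{4} (12r^2) · r dr dθ.

Inner integral (in r): ∫_{0}^{4} (12r^2) · r dr = 768.

Outer integral (in θ): ∫_{0}^{2π} (768) dθ = 1536π.

Therefore ∬_D (12x^2 + 12y^2) dA = 1536π.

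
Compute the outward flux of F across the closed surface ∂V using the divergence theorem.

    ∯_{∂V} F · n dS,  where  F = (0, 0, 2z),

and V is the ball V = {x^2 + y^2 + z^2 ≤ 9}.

By the divergence theorem,

    ∯_{∂V} F · n dS = ∭_V (∇ · F) dV.

Compute the divergence:
    ∇ · F = ∂F_x/∂x + ∂F_y/∂y + ∂F_z/∂z = 0 + 0 + 2 = 2.

In spherical coordinates, x = ρ sin(φ) cos(θ), y = ρ sin(φ) sin(θ), z = ρ cos(φ), dV = ρ^2 sin(φ) dρ dφ dθ, with 0 ≤ ρ ≤ 3, 0 ≤ φ ≤ π, 0 ≤ θ ≤ 2π.

The integrand, after substitution and multiplying by the volume element, becomes (2) · ρ^2 sin(φ), so

    ∭_V (∇·F) dV = ∫_0^{2π} ∫_0^{π} ∫_0^{3} (2) · ρ^2 sin(φ) dρ dφ dθ.

Inner (ρ from 0 to 3): 18sin(φ).
Middle (φ from 0 to π): 36.
Outer (θ from 0 to 2π): 72π.

Therefore ∯_{∂V} F · n dS = 72π.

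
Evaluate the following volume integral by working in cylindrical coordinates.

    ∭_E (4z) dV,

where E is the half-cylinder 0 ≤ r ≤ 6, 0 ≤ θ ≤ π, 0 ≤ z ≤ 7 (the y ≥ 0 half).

In cylindrical coordinates, x = r cos(θ), y = r sin(θ), z = z, and dV = r dr dθ dz.

The integrand becomes 4z, so

    ∭_E (4z) dV = ∫_{0}^{π} ∫_{0}^{6} ∫_{0}^{7} (4z) · r dz dr dθ.

Inner (z): 98r.
Middle (r from 0 to 6): 1764.
Outer (θ): 1764π.

Therefore the triple integral equals 1764π.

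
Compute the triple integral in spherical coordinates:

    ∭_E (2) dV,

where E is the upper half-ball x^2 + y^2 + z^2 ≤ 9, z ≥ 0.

In spherical coordinates, x = ρ sin(φ) cos(θ), y = ρ sin(φ) sin(θ), z = ρ cos(φ), and dV = ρ^2 sin(φ) dρ dφ dθ.

The integrand becomes 2, so

    ∭_E (2) dV = ∫_{0}^{2π} ∫_{0}^{π/2} ∫_{0}^{3} (2) · ρ^2 sin(φ) dρ dφ dθ.

Inner (ρ): 18sin(φ).
Middle (φ): 18.
Outer (θ): 36π.

Therefore the triple integral equals 36π.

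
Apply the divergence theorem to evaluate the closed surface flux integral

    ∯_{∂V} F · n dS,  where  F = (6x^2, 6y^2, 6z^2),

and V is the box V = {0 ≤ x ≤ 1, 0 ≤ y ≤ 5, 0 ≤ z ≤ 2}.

By the divergence theorem,

    ∯_{∂V} F · n dS = ∭_V (∇ · F) dV.

Compute the divergence:
    ∇ · F = ∂F_x/∂x + ∂F_y/∂y + ∂F_z/∂z = 12x + 12y + 12z.

V is a rectangular box, so dV = dx dy dz with 0 ≤ x ≤ 1, 0 ≤ y ≤ 5, 0 ≤ z ≤ 2.

Integrate (12x + 12y + 12z) over V as an iterated integral:

    ∭_V (∇·F) dV = ∫_0^{1} ∫_0^{5} ∫_0^{2} (12x + 12y + 12z) dz dy dx.

Inner (z from 0 to 2): 24x + 24y + 24.
Middle (y from 0 to 5): 120x + 420.
Outer (x from 0 to 1): 480.

Therefore ∯_{∂V} F · n dS = 480.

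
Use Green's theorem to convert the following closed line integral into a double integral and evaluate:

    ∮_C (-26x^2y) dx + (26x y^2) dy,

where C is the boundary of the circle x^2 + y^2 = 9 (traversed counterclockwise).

Green's theorem converts the closed line integral into a double integral over the enclosed region D:

    ∮_C P dx + Q dy = ∬_D (∂Q/∂x - ∂P/∂y) dA.

Here P = -26x^2y, Q = 26x y^2, so

    ∂Q/∂x = 26y^2,    ∂P/∂y = -26x^2,
    ∂Q/∂x - ∂P/∂y = 26x^2 + 26y^2.

D is the region x^2 + y^2 ≤ 9. Evaluating the double integral:

In polar coordinates (x = r cos θ, y = r sin θ, dA = r dr dθ) the integrand becomes 26r^2, so

    ∬_D (26x^2 + 26y^2) dA = ∫_0^{2π} ∫_0^{3} (26r^2) · r dr dθ.

Inner (r from 0 to 3): 1053/2.
Outer (θ from 0 to 2π): 1053π.

Therefore ∮_C P dx + Q dy = 1053π.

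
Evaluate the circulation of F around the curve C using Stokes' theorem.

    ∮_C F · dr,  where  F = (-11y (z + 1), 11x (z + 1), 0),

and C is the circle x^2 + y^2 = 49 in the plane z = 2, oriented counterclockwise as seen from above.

Let S be the flat disk x^2 + y^2 ≤ 49 in the plane z = 2, with upward unit normal n̂ = ẑ. By Stokes' theorem,

    ∮_C F · dr = ∬_S (∇ × F) · n̂ dS = ∬_D (curl F)_z dA,

where D is the disk x^2 + y^2 ≤ 49.

Compute the curl of F = (-11y (z + 1), 11x (z + 1), 0):
    (∇ × F)_x = ∂F_z/∂y - ∂F_y/∂z = -11x,
    (∇ × F)_y = ∂F_x/∂z - ∂F_z/∂x = -11y,
    (∇ × F)_z = ∂F_y/∂x - ∂F_x/∂y = 22z + 22.

On z = 2, (curl F)_z = 66.

Convert to polar (x = r cos θ, y = r sin θ, dA = r dr dθ); the integrand becomes 66, so

    ∬_D (curl F)_z dA = ∫_0^{2π} ∫_0^{7} (66) · r dr dθ.

Inner (r from 0 to 7): 1617.
Outer (θ from 0 to 2π): 3234π.

Therefore ∮_C F · dr = 3234π.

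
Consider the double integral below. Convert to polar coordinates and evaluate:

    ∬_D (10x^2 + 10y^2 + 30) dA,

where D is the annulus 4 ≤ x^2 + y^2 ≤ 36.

The region D is 2 ≤ r ≤ 6, 0 ≤ θ ≤ 2π in polar coordinates, where x = r cos(θ), y = r sin(θ), and dA = r dr dθ.

Under the substitution, the integrand becomes 10r^2 + 30, so

    ∬_D (10x^2 + 10y^2 + 30) dA = ∫_{0}^{2π} ∫_{2}^{6} (10r^2 + 30) · r dr dθ.

Inner integral (in r): ∫_{2}^{6} (10r^2 + 30) · r dr = 3680.

Outer integral (in θ): ∫_{0}^{2π} (3680) dθ = 7360π.

Therefore ∬_D (10x^2 + 10y^2 + 30) dA = 7360π.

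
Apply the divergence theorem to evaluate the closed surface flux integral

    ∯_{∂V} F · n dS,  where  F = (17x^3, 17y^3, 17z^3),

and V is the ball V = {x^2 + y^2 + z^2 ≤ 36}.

By the divergence theorem,

    ∯_{∂V} F · n dS = ∭_V (∇ · F) dV.

Compute the divergence:
    ∇ · F = ∂F_x/∂x + ∂F_y/∂y + ∂F_z/∂z = 51x^2 + 51y^2 + 51z^2.

In spherical coordinates, x = ρ sin(φ) cos(θ), y = ρ sin(φ) sin(θ), z = ρ cos(φ), dV = ρ^2 sin(φ) dρ dφ dθ, with 0 ≤ ρ ≤ 6, 0 ≤ φ ≤ π, 0 ≤ θ ≤ 2π.

The integrand, after substitution and multiplying by the volume element, becomes (51ρ^2) · ρ^2 sin(φ), so

    ∭_V (∇·F) dV = ∫_0^{2π} ∫_0^{π} ∫_0^{6} (51ρ^2) · ρ^2 sin(φ) dρ dφ dθ.

Inner (ρ from 0 to 6): 396576sin(φ)/5.
Middle (φ from 0 to π): 793152/5.
Outer (θ from 0 to 2π): 1586304π/5.

Therefore ∯_{∂V} F · n dS = 1586304π/5.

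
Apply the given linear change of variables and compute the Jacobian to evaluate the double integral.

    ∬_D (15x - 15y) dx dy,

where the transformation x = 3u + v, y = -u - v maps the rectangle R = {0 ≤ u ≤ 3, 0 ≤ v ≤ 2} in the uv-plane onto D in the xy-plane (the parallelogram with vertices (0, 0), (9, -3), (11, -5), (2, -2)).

Compute the Jacobian determinant of (x, y) with respect to (u, v):

    ∂(x,y)/∂(u,v) = | 3  1 | = (3)(-1) - (1)(-1) = -2.
                   | -1  -1 |

Its absolute value is |J| = 2 (the area scaling factor).

Substituting x = 3u + v, y = -u - v into the integrand,

    15x - 15y → 60u + 30v,

so the integral becomes

    ∬_R (60u + 30v) · |J| du dv = ∫_0^3 ∫_0^2 (120u + 60v) dv du.

Inner (v): 240u + 120.
Outer (u): 1440.

Therefore ∬_D (15x - 15y) dx dy = 1440.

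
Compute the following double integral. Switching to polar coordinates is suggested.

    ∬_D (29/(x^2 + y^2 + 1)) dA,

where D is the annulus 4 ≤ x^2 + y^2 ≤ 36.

The region D is 2 ≤ r ≤ 6, 0 ≤ θ ≤ 2π in polar coordinates, where x = r cos(θ), y = r sin(θ), and dA = r dr dθ.

Under the substitution, the integrand becomes 29/(r^2 + 1), so

    ∬_D (29/(x^2 + y^2 + 1)) dA = ∫_{0}^{2π} ∫_{2}^{6} (29/(r^2 + 1)) · r dr dθ.

Inner integral (in r): ∫_{2}^{6} (29/(r^2 + 1)) · r dr = log(9012061295995008299689sqrt(185)/30517578125).

Outer integral (in θ): ∫_{0}^{2π} (log(9012061295995008299689sqrt(185)/30517578125)) dθ = log((9012061295995008299689sqrt(185)/30517578125)^(2π)).

Therefore ∬_D (29/(x^2 + y^2 + 1)) dA = log((9012061295995008299689sqrt(185)/30517578125)^(2π)).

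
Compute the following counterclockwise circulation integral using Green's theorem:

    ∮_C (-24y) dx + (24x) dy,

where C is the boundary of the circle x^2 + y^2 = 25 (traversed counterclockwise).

Green's theorem converts the closed line integral into a double integral over the enclosed region D:

    ∮_C P dx + Q dy = ∬_D (∂Q/∂x - ∂P/∂y) dA.

Here P = -24y, Q = 24x, so

    ∂Q/∂x = 24,    ∂P/∂y = -24,
    ∂Q/∂x - ∂P/∂y = 48.

D is the region x^2 + y^2 ≤ 25. Evaluating the double integral:

In polar coordinates (x = r cos θ, y = r sin θ, dA = r dr dθ) the integrand becomes 48, so

    ∬_D (48) dA = ∫_0^{2π} ∫_0^{5} (48) · r dr dθ.

Inner (r from 0 to 5): 600.
Outer (θ from 0 to 2π): 1200π.

Therefore ∮_C P dx + Q dy = 1200π.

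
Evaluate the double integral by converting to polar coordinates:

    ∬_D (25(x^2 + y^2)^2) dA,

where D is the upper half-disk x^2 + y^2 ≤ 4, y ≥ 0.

The region D is 0 ≤ r ≤ 2, 0 ≤ θ ≤ π in polar coordinates, where x = r cos(θ), y = r sin(θ), and dA = r dr dθ.

Under the substitution, the integrand becomes 25r^4, so

    ∬_D (25(x^2 + y^2)^2) dA = ∫_{0}^{π} ∫_{0}^{2} (25r^4) · r dr dθ.

Inner integral (in r): ∫_{0}^{2} (25r^4) · r dr = 800/3.

Outer integral (in θ): ∫_{0}^{π} (800/3) dθ = 800π/3.

Therefore ∬_D (25(x^2 + y^2)^2) dA = 800π/3.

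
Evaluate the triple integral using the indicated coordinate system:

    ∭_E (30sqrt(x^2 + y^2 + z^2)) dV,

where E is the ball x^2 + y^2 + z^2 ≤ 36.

In spherical coordinates, x = ρ sin(φ) cos(θ), y = ρ sin(φ) sin(θ), z = ρ cos(φ), and dV = ρ^2 sin(φ) dρ dφ dθ.

The integrand becomes 30ρ, so

    ∭_E (30sqrt(x^2 + y^2 + z^2)) dV = ∫_{0}^{2π} ∫_{0}^{π} ∫_{0}^{6} (30ρ) · ρ^2 sin(φ) dρ dφ dθ.

Inner (ρ): 9720sin(φ).
Middle (φ): 19440.
Outer (θ): 38880π.

Therefore the triple integral equals 38880π.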